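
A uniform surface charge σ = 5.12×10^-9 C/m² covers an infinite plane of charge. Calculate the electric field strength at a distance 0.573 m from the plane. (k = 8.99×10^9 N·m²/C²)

Choose a cylindrical pillbox piercing the sheet, end faces (area A) parallel to it.
Flux Φ = 2EA and Q_enc = σA, so 2EA = σA/ε₀ ⇒ E = |σ|/(2ε₀), independent of distance.
E = 2πk|σ| = 2π(8.99×10^9)(5.12×10^-9) = 289 N/C.

|E| ≈ 289 V/m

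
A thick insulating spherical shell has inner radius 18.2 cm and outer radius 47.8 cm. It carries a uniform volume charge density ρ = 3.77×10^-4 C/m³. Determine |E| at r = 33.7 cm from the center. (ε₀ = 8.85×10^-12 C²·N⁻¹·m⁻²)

Symmetry ⇒ E = E(r) r̂. Gaussian sphere of radius r = 33.7 cm (within the shell material, 18.2 cm < r < 47.8 cm).
Enclosed charge is the volume from a to r: Q_enc = (4π/3)ρ(r³ − a³) = 5.092×10^-5 C.
By Gauss's law, ∮E·dA = E·4πr² = Q_enc/ε₀.
E = |Q_enc|/(4πε₀r²) = (5.092e-5)/(4π·8.85×10^-12·(0.337)²) = 4.03×10^6 N/C.

4.03×10^6 V/m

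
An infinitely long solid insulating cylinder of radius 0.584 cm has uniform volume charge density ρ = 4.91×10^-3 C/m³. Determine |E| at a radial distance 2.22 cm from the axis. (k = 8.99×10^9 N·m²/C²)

|E| ≈ 4.26×10^5 V/m

Choose a coaxial cylinder of radius r = 2.22 cm (arbitrary length L) as the Gaussian surface (r > 0.584 cm, full cross-section enclosed).
λ_enc = ρ·πR² = (4.91×10^-3)π(0.00584)² = 5.261×10^-7 C/m.
Since E is radial and uniform over the curved surface, Φ = E·2πrL = Q_enc/ε₀ = λ_enc L/ε₀.
E = 2k|λ_enc|/r = 2(8.99×10^9)(5.261e-7)/(0.0222) = 4.26e5 N/C.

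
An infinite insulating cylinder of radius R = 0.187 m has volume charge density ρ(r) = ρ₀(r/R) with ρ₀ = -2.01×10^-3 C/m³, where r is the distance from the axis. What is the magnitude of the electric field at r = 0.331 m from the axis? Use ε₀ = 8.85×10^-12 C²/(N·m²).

Coaxial Gaussian cylinder, radius r = 0.331 m, length L (r > R, full charge per length enclosed).
λ_enc = 2π ∫₀^R ρ₀(r'/R)^1 r' dr' = 2πρ₀R²/3 = -1.472×10^-4 C/m.
Applying ∮E·dA = Q_enc/ε₀ with the end caps contributing no flux:
E = |λ_enc|/(2πε₀r) = (1.472×10^-4)/(2π·8.85×10^-12·0.331) = 8.00×10^6 N/C.

8.00×10^6 V/m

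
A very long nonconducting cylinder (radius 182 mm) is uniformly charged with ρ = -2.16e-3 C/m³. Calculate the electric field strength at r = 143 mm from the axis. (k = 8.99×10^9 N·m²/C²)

|E| ≈ 1.74×10^7 N/C

Take a coaxial cylindrical Gaussian surface of radius r = 143 mm and length L (r < R).
Enclosed charge per unit length: λ_enc = ρ·πr² = (-2.16×10^-3)π(0.143)² = -1.388×10^-4 C/m.
Applying ∮E·dA = Q_enc/ε₀ with the end caps contributing no flux:
E = 2k|λ_enc|/r = 2(8.99×10^9)(1.388×10^-4)/(0.143) = 1.74e7 N/C.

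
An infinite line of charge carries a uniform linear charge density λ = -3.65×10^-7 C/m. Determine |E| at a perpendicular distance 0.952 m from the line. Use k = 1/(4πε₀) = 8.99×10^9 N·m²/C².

Coaxial Gaussian cylinder, radius r = 0.952 m, length L.
Q_enc = λL, so λ_enc = -3.65×10^-7 C/m.
Gauss's law: E·2πrL = λ_enc L/ε₀.
E = 2k|λ_enc|/r = 2(8.99×10^9)(3.65e-7)/(0.952) = 6.89×10^3 N/C.

E ≈ 6.89×10^3 N/C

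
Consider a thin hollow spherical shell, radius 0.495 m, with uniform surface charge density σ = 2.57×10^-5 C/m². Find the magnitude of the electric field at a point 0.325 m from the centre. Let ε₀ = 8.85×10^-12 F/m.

Symmetry ⇒ E = E(r) r̂. Gaussian sphere of radius r = 0.325 m (inside the shell, r < 0.495 m).
No charge lies within this surface, so Q_enc = 0 and Gauss's law gives E·4πr² = 0 ⇒ E = 0.

|E| = 0 N/C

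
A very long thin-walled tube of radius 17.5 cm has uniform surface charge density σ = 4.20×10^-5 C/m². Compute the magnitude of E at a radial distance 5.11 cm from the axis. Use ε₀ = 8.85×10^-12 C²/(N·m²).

E = 0

Coaxial Gaussian cylinder, radius r = 5.11 cm, length L (r < 17.5 cm, inside the shell).
No charge is enclosed, so Gauss's law gives E·2πrL = 0 ⇒ E = 0.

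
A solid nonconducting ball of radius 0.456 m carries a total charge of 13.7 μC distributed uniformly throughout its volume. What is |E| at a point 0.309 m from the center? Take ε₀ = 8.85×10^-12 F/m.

Take a concentric spherical Gaussian surface of radius r = 0.309 m (r < R).
For a uniform sphere the enclosed fraction is (r/R)³, so Q_enc = (13.7 μC)(0.309/0.456)³ = 4.263×10^-6 C.
By Gauss's law, ∮E·dA = E·4πr² = Q_enc/ε₀.
E = |Q_enc|/(4πε₀r²) = (4.263e-6)/(4π·8.85×10^-12·(0.309)²) = 4.01e5 N/C.

|E| ≈ 4.01×10^5 N/C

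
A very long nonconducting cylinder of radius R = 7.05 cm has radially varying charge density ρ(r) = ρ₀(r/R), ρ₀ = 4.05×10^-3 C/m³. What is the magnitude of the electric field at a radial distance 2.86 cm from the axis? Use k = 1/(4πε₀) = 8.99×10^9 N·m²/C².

|E| = 1.77×10^6 N/C

By cylindrical symmetry E is radial; use a coaxial Gaussian cylinder of radius 2.86 cm and length L (r < R).
Integrating ρ over the cross-section to radius r: λ_enc = (2πρ₀/R) ∫₀^r r'^2 dr' = 2πρ₀ r^3/(3·R) = 2.815×10^-6 C/m.
Applying ∮E·dA = Q_enc/ε₀ with the end caps contributing no flux:
E = 2k|λ_enc|/r = 2(8.99×10^9)(2.815×10^-6)/(0.0286) = 1.77e6 N/C.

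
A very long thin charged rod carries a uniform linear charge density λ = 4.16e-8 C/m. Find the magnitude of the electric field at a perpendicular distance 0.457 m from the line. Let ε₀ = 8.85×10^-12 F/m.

Coaxial Gaussian cylinder, radius r = 0.457 m, length L.
Q_enc = λL, so λ_enc = 4.16e-8 C/m.
Since E is radial and uniform over the curved surface, Φ = E·2πrL = Q_enc/ε₀ = λ_enc L/ε₀.
E = |λ_enc|/(2πε₀r) = (4.16e-8)/(2π·8.85×10^-12·0.457) = 1.64×10^3 N/C.

1.64×10^3 N/C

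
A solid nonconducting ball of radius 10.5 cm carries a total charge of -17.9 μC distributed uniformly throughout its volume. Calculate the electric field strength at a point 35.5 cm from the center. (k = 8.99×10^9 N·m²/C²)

1.28×10^6 N/C

By spherical symmetry E is radial; choose a Gaussian sphere of radius r = 35.5 cm (r > R, so the entire charge is enclosed).
Q_enc = -17.9 μC = -1.79e-5 C.
Since E is radial and uniform over the Gaussian sphere, Φ = E·4πr² = Q_enc/ε₀.
E = k|Q_enc|/r² = (8.99×10^9)(1.79×10^-5)/(0.355)² = 1.28×10^6 N/C.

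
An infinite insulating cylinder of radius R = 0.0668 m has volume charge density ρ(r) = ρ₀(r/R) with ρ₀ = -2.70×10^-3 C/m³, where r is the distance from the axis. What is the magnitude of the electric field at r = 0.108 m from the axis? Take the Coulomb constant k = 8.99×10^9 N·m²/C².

Choose a coaxial cylinder of radius r = 0.108 m (arbitrary length L) as the Gaussian surface (r > R, full charge per length enclosed).
λ_enc = 2π ∫₀^R ρ₀(r'/R)^1 r' dr' = 2πρ₀R²/3 = -2.523×10^-5 C/m.
Gauss's law: E·2πrL = λ_enc L/ε₀.
E = 2k|λ_enc|/r = 2(8.99×10^9)(2.523×10^-5)/(0.108) = 4.20×10^6 N/C.

E ≈ 4.20×10^6 V/m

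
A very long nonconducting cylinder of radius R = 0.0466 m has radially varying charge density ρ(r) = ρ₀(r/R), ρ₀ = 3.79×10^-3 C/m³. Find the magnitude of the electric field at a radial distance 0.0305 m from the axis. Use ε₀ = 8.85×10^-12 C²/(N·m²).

By cylindrical symmetry E is radial; use a coaxial Gaussian cylinder of radius 0.0305 m and length L (r < R).
λ_enc = ∫₀^r ρ(r')·2πr' dr' = (2πρ₀/R)·r^3/3 = 4.833×10^-6 C/m.
Since E is radial and uniform over the curved surface, Φ = E·2πrL = Q_enc/ε₀ = λ_enc L/ε₀.
E = |λ_enc|/(2πε₀r) = (4.833×10^-6)/(2π·8.85×10^-12·0.0305) = 2.85e6 N/C.

E = 2.85×10^6 N/C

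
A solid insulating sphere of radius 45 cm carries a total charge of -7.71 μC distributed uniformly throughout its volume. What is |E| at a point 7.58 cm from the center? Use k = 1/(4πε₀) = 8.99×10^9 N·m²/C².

|E| = 5.77×10^4 N/C

By spherical symmetry E is radial; choose a Gaussian sphere of radius r = 7.58 cm (r < R).
For a uniform sphere the enclosed fraction is (r/R)³, so Q_enc = (-7.71 μC)(0.0758/0.45)³ = -3.685×10^-8 C.
Gauss's law: E·4πr² = Q_enc/ε₀.
E = k|Q_enc|/r² = (8.99×10^9)(3.685e-8)/(0.0758)² = 5.77×10^4 N/C.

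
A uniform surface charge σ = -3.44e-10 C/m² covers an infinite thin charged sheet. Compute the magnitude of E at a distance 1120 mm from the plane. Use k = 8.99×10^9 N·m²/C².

By planar symmetry E is perpendicular to the sheet and uniform; use a Gaussian pillbox with flat faces of area A on each side of the sheet.
Flux Φ = 2EA and Q_enc = σA, so 2EA = σA/ε₀ ⇒ E = |σ|/(2ε₀), independent of distance.
E = 2πk|σ| = 2π(8.99×10^9)(3.44×10^-10) = 19.4 N/C.

19.4 V/m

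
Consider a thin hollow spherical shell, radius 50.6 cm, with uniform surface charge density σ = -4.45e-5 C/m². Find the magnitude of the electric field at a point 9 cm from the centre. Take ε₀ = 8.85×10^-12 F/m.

E = 0 (no enclosed charge)

Take a concentric spherical Gaussian surface of radius r = 9 cm (inside the shell, r < 50.6 cm).
All the charge is outside the Gaussian surface: Q_enc = 0, hence E = 0 everywhere inside the shell.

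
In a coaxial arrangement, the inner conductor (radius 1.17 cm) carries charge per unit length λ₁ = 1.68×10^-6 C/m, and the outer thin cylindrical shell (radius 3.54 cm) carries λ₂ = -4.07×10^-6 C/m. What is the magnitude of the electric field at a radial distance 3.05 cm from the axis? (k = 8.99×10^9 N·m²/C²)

Choose a coaxial cylinder of radius r = 3.05 cm (arbitrary length L) as the Gaussian surface (between the conductors, 1.17 cm < r < 3.54 cm).
Only the inner wire is enclosed; the outer shell contributes nothing inside itself. λ_enc = λ₁ = 1.68×10^-6 C/m.
Applying ∮E·dA = Q_enc/ε₀ with the end caps contributing no flux:
E = 2k|λ_enc|/r = 2(8.99×10^9)(1.68×10^-6)/(0.0305) = 9.90×10^5 N/C.

|E| ≈ 9.90×10^5 N/C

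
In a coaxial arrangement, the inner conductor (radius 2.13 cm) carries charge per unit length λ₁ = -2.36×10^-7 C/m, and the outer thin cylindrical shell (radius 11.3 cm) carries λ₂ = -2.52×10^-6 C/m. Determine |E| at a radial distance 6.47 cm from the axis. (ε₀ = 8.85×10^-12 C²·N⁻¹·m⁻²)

6.56e4 V/m

Choose a coaxial cylinder of radius r = 6.47 cm (arbitrary length L) as the Gaussian surface (between the conductors, 2.13 cm < r < 11.3 cm).
The shell at 11.3 cm lies outside the Gaussian surface, so λ_enc = λ₁ = -2.36e-7 C/m.
Gauss's law: E·2πrL = λ_enc L/ε₀.
E = |λ_enc|/(2πε₀r) = (2.36e-7)/(2π·8.85×10^-12·0.0647) = 6.56e4 N/C.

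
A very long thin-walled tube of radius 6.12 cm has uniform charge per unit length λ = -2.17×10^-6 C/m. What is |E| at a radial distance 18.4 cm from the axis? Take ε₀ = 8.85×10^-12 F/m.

Coaxial Gaussian cylinder, radius r = 18.4 cm, length L (r > 6.12 cm).
The full line charge is enclosed: λ_enc = -2.17×10^-6 C/m.
By Gauss's law (flux through the curved wall only), E·2πrL = λ_enc L/ε₀.
E = |λ_enc|/(2πε₀r) = (2.17e-6)/(2π·8.85×10^-12·0.184) = 2.12×10^5 N/C.

E = 2.12×10^5 V/m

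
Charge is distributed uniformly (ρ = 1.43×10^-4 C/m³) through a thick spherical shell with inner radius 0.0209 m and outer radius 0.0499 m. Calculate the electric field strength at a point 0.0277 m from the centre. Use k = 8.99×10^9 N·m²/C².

E ≈ 8.51×10^4 V/m

Use a concentric Gaussian sphere at r = 0.0277 m (within the shell material, 0.0209 m < r < 0.0499 m).
Only the shell between 0.0209 m and r is enclosed: Q_enc = ρ·(4π/3)(r³ − a³) = (1.43×10^-4)·(4π/3)·((0.0277)³ − (0.0209)³) = 7.263e-9 C.
Gauss's law: E·4πr² = Q_enc/ε₀.
E = k|Q_enc|/r² = (8.99×10^9)(7.263e-9)/(0.0277)² = 8.51e4 N/C.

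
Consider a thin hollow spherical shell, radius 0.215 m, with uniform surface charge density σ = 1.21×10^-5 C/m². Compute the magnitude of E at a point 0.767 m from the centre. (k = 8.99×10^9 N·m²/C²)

|E| ≈ 1.07e5 N/C

Take a concentric spherical Gaussian surface of radius r = 0.767 m (r > 0.215 m).
The entire shell is enclosed: Q_enc = σ·4πR² = (1.21×10^-5)·4π·(0.215)² = 7.029×10^-6 C.
Applying ∮E·dA = Q_enc/ε₀ with Φ = E(4πr²):
E = k|Q_enc|/r² = (8.99×10^9)(7.029×10^-6)/(0.767)² = 1.07×10^5 N/C.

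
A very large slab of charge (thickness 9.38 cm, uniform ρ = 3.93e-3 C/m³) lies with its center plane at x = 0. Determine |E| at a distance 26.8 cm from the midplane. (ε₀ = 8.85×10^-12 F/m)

2.08e7 N/C

The point |x| = 26.8 cm lies outside the slab (half-thickness 0.0469 m). A symmetric pillbox spanning the full slab encloses Q_enc = ρ·d·A.
Flux = 2EA ⇒ E = |ρ|d/(2ε₀), independent of distance outside.
E = (3.93e-3)(0.0938)/(2·8.85×10^-12) = 2.08×10^7 N/C.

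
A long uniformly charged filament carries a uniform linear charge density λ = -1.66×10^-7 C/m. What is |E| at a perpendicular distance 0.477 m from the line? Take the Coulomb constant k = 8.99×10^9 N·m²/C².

6.26×10^3 V/m

Choose a coaxial cylinder of radius r = 0.477 m (arbitrary length L) as the Gaussian surface.
Q_enc = λL, so λ_enc = -1.66e-7 C/m.
Gauss's law: E·2πrL = λ_enc L/ε₀.
E = 2k|λ_enc|/r = 2(8.99×10^9)(1.66×10^-7)/(0.477) = 6.26e3 N/C.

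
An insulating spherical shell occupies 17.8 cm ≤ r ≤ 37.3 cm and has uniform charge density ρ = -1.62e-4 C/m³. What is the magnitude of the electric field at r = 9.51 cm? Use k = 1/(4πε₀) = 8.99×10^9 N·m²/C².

E = 0

Symmetry ⇒ E = E(r) r̂. Gaussian sphere of radius r = 9.51 cm (r < 17.8 cm, inside the empty cavity).
No charge is enclosed, so by Gauss's law E·4πr² = 0 ⇒ E = 0.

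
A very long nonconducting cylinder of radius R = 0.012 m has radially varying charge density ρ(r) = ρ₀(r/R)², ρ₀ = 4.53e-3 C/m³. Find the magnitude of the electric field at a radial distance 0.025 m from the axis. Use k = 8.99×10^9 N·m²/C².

Coaxial Gaussian cylinder, radius r = 0.025 m, length L (r > R, full charge per length enclosed).
λ_enc = 2π ∫₀^R ρ₀(r'/R)^2 r' dr' = 2πρ₀R²/4 = 1.025e-6 C/m.
By Gauss's law (flux through the curved wall only), E·2πrL = λ_enc L/ε₀.
E = 2k|λ_enc|/r = 2(8.99×10^9)(1.025×10^-6)/(0.025) = 7.37×10^5 N/C.

|E| = 7.37e5 V/m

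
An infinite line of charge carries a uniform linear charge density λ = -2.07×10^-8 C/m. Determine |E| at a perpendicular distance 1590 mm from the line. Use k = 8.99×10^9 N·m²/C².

By cylindrical symmetry E is radial; use a coaxial Gaussian cylinder of radius 1590 mm and length L.
Q_enc = λL, so λ_enc = -2.07×10^-8 C/m.
Applying ∮E·dA = Q_enc/ε₀ with the end caps contributing no flux:
E = 2k|λ_enc|/r = 2(8.99×10^9)(2.07×10^-8)/(1.59) = 234 N/C.

234 N/C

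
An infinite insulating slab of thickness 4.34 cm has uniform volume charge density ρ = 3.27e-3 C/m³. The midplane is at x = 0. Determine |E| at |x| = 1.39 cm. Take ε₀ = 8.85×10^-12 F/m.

|E| ≈ 5.14×10^6 N/C

By symmetry E is perpendicular to the slab. A Gaussian pillbox from −1.39 cm to +1.39 cm (face area A) lies entirely within the slab.
Q_enc = ρ·(2x)·A and flux = 2EA, so 2EA = 2ρxA/ε₀ ⇒ E = |ρ|x/ε₀.
E = (3.27×10^-3)(0.0139)/(8.85×10^-12) = 5.14e6 N/C.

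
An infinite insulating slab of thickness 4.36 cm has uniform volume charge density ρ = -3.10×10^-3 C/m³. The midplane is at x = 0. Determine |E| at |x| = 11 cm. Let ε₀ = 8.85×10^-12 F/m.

E = 7.64×10^6 V/m

The point |x| = 11 cm lies outside the slab (half-thickness 0.0218 m). A symmetric pillbox spanning the full slab encloses Q_enc = ρ·d·A.
Flux = 2EA ⇒ E = |ρ|d/(2ε₀), independent of distance outside.
E = (3.10×10^-3)(0.0436)/(2·8.85×10^-12) = 7.64×10^6 N/C.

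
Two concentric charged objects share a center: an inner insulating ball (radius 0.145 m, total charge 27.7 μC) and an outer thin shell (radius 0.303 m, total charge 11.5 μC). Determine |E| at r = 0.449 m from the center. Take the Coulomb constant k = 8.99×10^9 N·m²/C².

Take a concentric spherical Gaussian surface of radius r = 0.449 m (r > 0.303 m, enclosing both).
Q_enc = (27.7 μC) + (11.5 μC) = 3.92×10^-5 C.
By Gauss's law, ∮E·dA = E·4πr² = Q_enc/ε₀.
E = k|Q_enc|/r² = (8.99×10^9)(3.92×10^-5)/(0.449)² = 1.75×10^6 N/C.

|E| ≈ 1.75×10^6 N/C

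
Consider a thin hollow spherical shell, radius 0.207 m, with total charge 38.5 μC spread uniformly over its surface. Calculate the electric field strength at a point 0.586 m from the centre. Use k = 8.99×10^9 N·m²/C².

By spherical symmetry E is radial; choose a Gaussian sphere of radius r = 0.586 m (r > 0.207 m).
The entire shell is enclosed: Q_enc = 3.85×10^-5 C.
Gauss's law: E·4πr² = Q_enc/ε₀.
E = k|Q_enc|/r² = (8.99×10^9)(3.85×10^-5)/(0.586)² = 1.01×10^6 N/C.

E = 1.01e6 V/m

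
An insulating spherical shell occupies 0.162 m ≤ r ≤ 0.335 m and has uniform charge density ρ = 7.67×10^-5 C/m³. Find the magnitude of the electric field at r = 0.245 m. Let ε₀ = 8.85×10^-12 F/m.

|E| = 5.03×10^5 V/m

Symmetry ⇒ E = E(r) r̂. Gaussian sphere of radius r = 0.245 m (within the shell material, 0.162 m < r < 0.335 m).
Only the shell between 0.162 m and r is enclosed: Q_enc = ρ·(4π/3)(r³ − a³) = (7.67e-5)·(4π/3)·((0.245)³ − (0.162)³) = 3.359×10^-6 C.
Applying ∮E·dA = Q_enc/ε₀ with Φ = E(4πr²):
E = |Q_enc|/(4πε₀r²) = (3.359e-6)/(4π·8.85×10^-12·(0.245)²) = 5.03×10^5 N/C.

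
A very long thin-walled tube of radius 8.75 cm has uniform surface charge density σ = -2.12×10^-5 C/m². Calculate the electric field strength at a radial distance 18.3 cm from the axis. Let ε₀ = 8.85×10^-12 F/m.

Coaxial Gaussian cylinder, radius r = 18.3 cm, length L (r > 8.75 cm).
The whole shell is enclosed: λ_enc = σ·2πR = (-2.12×10^-5)·2π·(0.0875) = -1.166e-5 C/m.
Gauss's law: E·2πrL = λ_enc L/ε₀.
E = |λ_enc|/(2πε₀r) = (1.166e-5)/(2π·8.85×10^-12·0.183) = 1.15e6 N/C.

1.15e6 N/C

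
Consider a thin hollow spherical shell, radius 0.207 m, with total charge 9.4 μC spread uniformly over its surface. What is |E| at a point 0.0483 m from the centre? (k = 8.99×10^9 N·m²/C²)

E = 0

By spherical symmetry E is radial; choose a Gaussian sphere of radius r = 0.0483 m (inside the shell, r < 0.207 m).
No charge lies within this surface, so Q_enc = 0 and Gauss's law gives E·4πr² = 0 ⇒ E = 0.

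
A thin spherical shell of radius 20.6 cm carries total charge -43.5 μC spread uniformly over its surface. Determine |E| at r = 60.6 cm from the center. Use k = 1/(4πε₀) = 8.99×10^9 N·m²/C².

E = 1.06×10^6 N/C

Take a concentric spherical Gaussian surface of radius r = 60.6 cm (r > 20.6 cm).
The entire shell is enclosed: Q_enc = -4.35e-5 C.
By Gauss's law, ∮E·dA = E·4πr² = Q_enc/ε₀.
E = k|Q_enc|/r² = (8.99×10^9)(4.35×10^-5)/(0.606)² = 1.06×10^6 N/C.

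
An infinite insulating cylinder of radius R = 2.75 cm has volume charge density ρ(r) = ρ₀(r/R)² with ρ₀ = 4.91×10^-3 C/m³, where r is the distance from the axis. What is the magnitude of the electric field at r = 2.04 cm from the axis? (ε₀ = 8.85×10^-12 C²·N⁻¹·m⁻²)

|E| = 1.56×10^6 N/C

By cylindrical symmetry E is radial; use a coaxial Gaussian cylinder of radius 2.04 cm and length L (r < R).
λ_enc = ∫₀^r ρ(r')·2πr' dr' = (2πρ₀/R²)·r^4/4 = 1.766×10^-6 C/m.
By Gauss's law (flux through the curved wall only), E·2πrL = λ_enc L/ε₀.
E = |λ_enc|/(2πε₀r) = (1.766e-6)/(2π·8.85×10^-12·0.0204) = 1.56e6 N/C.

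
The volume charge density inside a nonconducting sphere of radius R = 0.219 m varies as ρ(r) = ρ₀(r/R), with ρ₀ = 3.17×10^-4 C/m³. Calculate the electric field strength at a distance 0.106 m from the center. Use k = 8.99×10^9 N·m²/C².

By spherical symmetry E is radial; choose a Gaussian sphere of radius r = 0.106 m (r < R).
Integrate the density: Q_enc = 4π ∫₀^r ρ₀(r'/R)^1 r'² dr' = 4πρ₀ r^4/(4·R) = 5.741e-7 C.
Gauss's law: E·4πr² = Q_enc/ε₀.
E = k|Q_enc|/r² = (8.99×10^9)(5.741×10^-7)/(0.106)² = 4.59×10^5 N/C.

4.59×10^5 N/C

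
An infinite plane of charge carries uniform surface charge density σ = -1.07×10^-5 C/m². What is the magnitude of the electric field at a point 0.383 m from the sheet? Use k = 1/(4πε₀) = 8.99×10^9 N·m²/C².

Choose a cylindrical pillbox piercing the sheet, end faces (area A) parallel to it.
Only the two end caps contribute flux: Φ = 2EA. With Q_enc = σA, Gauss's law gives E = |σ|/(2ε₀).
E = 2πk|σ| = 2π(8.99×10^9)(1.07×10^-5) = 6.04×10^5 N/C.

E = 6.04×10^5 N/C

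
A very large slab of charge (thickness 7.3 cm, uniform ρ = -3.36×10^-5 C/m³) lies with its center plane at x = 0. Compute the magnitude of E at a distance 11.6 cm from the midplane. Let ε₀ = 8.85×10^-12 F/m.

E ≈ 1.39×10^5 V/m

The point |x| = 11.6 cm lies outside the slab (half-thickness 0.0365 m). A symmetric pillbox spanning the full slab encloses Q_enc = ρ·d·A.
Flux = 2EA ⇒ E = |ρ|d/(2ε₀), independent of distance outside.
E = (3.36×10^-5)(0.073)/(2·8.85×10^-12) = 1.39×10^5 N/C.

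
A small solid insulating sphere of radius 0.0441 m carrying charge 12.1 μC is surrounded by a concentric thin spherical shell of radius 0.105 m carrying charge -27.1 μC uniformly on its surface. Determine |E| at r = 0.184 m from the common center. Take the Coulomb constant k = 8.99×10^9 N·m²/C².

|E| = 3.98×10^6 N/C

By spherical symmetry E is radial; choose a Gaussian sphere of radius r = 0.184 m (r > 0.105 m, enclosing both).
Q_enc = (12.1 μC) + (-27.1 μC) = -1.50×10^-5 C.
Since E is radial and uniform over the Gaussian sphere, Φ = E·4πr² = Q_enc/ε₀.
E = k|Q_enc|/r² = (8.99×10^9)(1.50e-5)/(0.184)² = 3.98×10^6 N/C.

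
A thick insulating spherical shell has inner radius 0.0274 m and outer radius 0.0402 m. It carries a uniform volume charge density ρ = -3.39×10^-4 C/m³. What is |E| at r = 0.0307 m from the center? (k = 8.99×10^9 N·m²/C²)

E = 1.13e5 V/m

Use a concentric Gaussian sphere at r = 0.0307 m (within the shell material, 0.0274 m < r < 0.0402 m).
Only the shell between 0.0274 m and r is enclosed: Q_enc = ρ·(4π/3)(r³ − a³) = (-3.39×10^-4)·(4π/3)·((0.0307)³ − (0.0274)³) = -1.188e-8 C.
By Gauss's law, ∮E·dA = E·4πr² = Q_enc/ε₀.
E = k|Q_enc|/r² = (8.99×10^9)(1.188×10^-8)/(0.0307)² = 1.13×10^5 N/C.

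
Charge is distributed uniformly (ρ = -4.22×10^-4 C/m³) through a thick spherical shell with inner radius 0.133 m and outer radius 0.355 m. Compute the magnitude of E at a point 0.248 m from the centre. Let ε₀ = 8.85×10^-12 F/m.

3.33×10^6 N/C

Take a concentric spherical Gaussian surface of radius r = 0.248 m (within the shell material, 0.133 m < r < 0.355 m).
Enclosed charge is the volume from a to r: Q_enc = (4π/3)ρ(r³ − a³) = -2.28×10^-5 C.
By Gauss's law, ∮E·dA = E·4πr² = Q_enc/ε₀.
E = |Q_enc|/(4πε₀r²) = (2.28×10^-5)/(4π·8.85×10^-12·(0.248)²) = 3.33×10^6 N/C.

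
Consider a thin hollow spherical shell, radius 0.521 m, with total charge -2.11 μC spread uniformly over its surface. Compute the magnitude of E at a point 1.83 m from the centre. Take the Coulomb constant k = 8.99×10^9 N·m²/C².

E = 5.66×10^3 N/C

Use a concentric Gaussian sphere at r = 1.83 m (r > 0.521 m).
The entire shell is enclosed: Q_enc = -2.11e-6 C.
Since E is radial and uniform over the Gaussian sphere, Φ = E·4πr² = Q_enc/ε₀.
E = k|Q_enc|/r² = (8.99×10^9)(2.11e-6)/(1.83)² = 5.66e3 N/C.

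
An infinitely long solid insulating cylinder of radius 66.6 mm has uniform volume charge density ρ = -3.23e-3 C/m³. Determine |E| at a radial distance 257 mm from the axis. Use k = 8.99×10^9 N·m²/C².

E ≈ 3.15×10^6 V/m

Coaxial Gaussian cylinder, radius r = 257 mm, length L (r > 66.6 mm, full cross-section enclosed).
λ_enc = ρ·πR² = (-3.23×10^-3)π(0.0666)² = -4.501e-5 C/m.
Applying ∮E·dA = Q_enc/ε₀ with the end caps contributing no flux:
E = 2k|λ_enc|/r = 2(8.99×10^9)(4.501e-5)/(0.257) = 3.15×10^6 N/C.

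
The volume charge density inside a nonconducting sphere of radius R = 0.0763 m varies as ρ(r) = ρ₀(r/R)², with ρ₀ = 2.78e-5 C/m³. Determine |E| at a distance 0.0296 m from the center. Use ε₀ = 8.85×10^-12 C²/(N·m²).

Use a concentric Gaussian sphere at r = 0.0296 m (r < R).
Integrate the density: Q_enc = 4π ∫₀^r ρ₀(r'/R)^2 r'² dr' = 4πρ₀ r^5/(5·R²) = 2.727×10^-10 C.
Since E is radial and uniform over the Gaussian sphere, Φ = E·4πr² = Q_enc/ε₀.
E = |Q_enc|/(4πε₀r²) = (2.727e-10)/(4π·8.85×10^-12·(0.0296)²) = 2.80e3 N/C.

E = 2.80×10^3 N/C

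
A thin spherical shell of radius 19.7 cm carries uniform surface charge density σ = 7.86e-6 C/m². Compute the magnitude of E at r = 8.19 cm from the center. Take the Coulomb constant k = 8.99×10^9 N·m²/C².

|E| = 0 V/m

Symmetry ⇒ E = E(r) r̂. Gaussian sphere of radius r = 8.19 cm (inside the shell, r < 19.7 cm).
No charge lies within this surface, so Q_enc = 0 and Gauss's law gives E·4πr² = 0 ⇒ E = 0.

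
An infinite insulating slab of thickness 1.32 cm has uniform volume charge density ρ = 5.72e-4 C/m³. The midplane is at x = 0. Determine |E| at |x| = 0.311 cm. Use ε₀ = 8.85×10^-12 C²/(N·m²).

|E| = 2.01×10^5 N/C

By symmetry E is perpendicular to the slab. A Gaussian pillbox from −0.311 cm to +0.311 cm (face area A) lies entirely within the slab.
Q_enc = ρ·(2x)·A and flux = 2EA, so 2EA = 2ρxA/ε₀ ⇒ E = |ρ|x/ε₀.
E = (5.72e-4)(0.00311)/(8.85×10^-12) = 2.01×10^5 N/C.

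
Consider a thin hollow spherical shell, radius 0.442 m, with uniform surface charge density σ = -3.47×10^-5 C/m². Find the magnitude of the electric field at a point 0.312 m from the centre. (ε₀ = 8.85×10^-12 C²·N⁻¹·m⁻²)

|E| = 0 N/C

Symmetry ⇒ E = E(r) r̂. Gaussian sphere of radius r = 0.312 m (inside the shell, r < 0.442 m).
No charge lies within this surface, so Q_enc = 0 and Gauss's law gives E·4πr² = 0 ⇒ E = 0.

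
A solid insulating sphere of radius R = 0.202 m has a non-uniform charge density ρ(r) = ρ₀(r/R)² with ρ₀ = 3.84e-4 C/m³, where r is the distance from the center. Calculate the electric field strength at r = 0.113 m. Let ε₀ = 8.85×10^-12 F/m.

Use a concentric Gaussian sphere at r = 0.113 m (r < R).
Q_enc = ∫₀^r ρ(r')·4πr'² dr' = (4πρ₀/R²) ∫₀^r r'^4 dr' = 4πρ₀ r^5/(5·R²) = 4.358×10^-7 C.
Since E is radial and uniform over the Gaussian sphere, Φ = E·4πr² = Q_enc/ε₀.
E = |Q_enc|/(4πε₀r²) = (4.358×10^-7)/(4π·8.85×10^-12·(0.113)²) = 3.07e5 N/C.

E ≈ 3.07×10^5 N/C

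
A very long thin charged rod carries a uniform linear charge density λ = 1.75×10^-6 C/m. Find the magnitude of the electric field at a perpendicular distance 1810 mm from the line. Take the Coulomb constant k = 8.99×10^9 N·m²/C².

By cylindrical symmetry E is radial; use a coaxial Gaussian cylinder of radius 1810 mm and length L.
Q_enc = λL, so λ_enc = 1.75e-6 C/m.
By Gauss's law (flux through the curved wall only), E·2πrL = λ_enc L/ε₀.
E = 2k|λ_enc|/r = 2(8.99×10^9)(1.75×10^-6)/(1.81) = 1.74×10^4 N/C.

|E| = 1.74e4 V/m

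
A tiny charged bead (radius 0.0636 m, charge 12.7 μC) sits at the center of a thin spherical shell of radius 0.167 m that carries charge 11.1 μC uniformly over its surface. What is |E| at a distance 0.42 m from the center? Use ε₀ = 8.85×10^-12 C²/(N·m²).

Use a concentric Gaussian sphere at r = 0.42 m (r > 0.167 m, enclosing both).
Q_enc = (12.7 μC) + (11.1 μC) = 2.38×10^-5 C.
By Gauss's law, ∮E·dA = E·4πr² = Q_enc/ε₀.
E = |Q_enc|/(4πε₀r²) = (2.38e-5)/(4π·8.85×10^-12·(0.42)²) = 1.21×10^6 N/C.

|E| = 1.21×10^6 N/C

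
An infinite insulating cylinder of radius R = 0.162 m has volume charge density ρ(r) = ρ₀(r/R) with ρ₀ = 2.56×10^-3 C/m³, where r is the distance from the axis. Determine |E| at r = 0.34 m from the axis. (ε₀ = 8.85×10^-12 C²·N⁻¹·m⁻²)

7.44e6 N/C

By cylindrical symmetry E is radial; use a coaxial Gaussian cylinder of radius 0.34 m and length L (r > R, full charge per length enclosed).
λ_enc = 2π ∫₀^R ρ₀(r'/R)^1 r' dr' = 2πρ₀R²/3 = 1.407e-4 C/m.
Applying ∮E·dA = Q_enc/ε₀ with the end caps contributing no flux:
E = |λ_enc|/(2πε₀r) = (1.407×10^-4)/(2π·8.85×10^-12·0.34) = 7.44×10^6 N/C.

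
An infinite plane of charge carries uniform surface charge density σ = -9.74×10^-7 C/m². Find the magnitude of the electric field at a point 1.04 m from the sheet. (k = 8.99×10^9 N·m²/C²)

By planar symmetry E is perpendicular to the sheet and uniform; use a Gaussian pillbox with flat faces of area A on each side of the sheet.
Flux Φ = 2EA and Q_enc = σA, so 2EA = σA/ε₀ ⇒ E = |σ|/(2ε₀), independent of distance.
E = 2πk|σ| = 2π(8.99×10^9)(9.74×10^-7) = 5.50×10^4 N/C.

|E| = 5.50e4 N/C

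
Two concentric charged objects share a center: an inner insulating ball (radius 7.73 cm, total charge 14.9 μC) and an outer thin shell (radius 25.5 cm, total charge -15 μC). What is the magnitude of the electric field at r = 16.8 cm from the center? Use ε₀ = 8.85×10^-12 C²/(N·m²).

By spherical symmetry E is radial; choose a Gaussian sphere of radius r = 16.8 cm (between the bodies, 7.73 cm < r < 25.5 cm).
The shell at 25.5 cm lies outside the Gaussian surface, so Q_enc = 14.9 μC = 1.49×10^-5 C.
Gauss's law: E·4πr² = Q_enc/ε₀.
E = |Q_enc|/(4πε₀r²) = (1.49×10^-5)/(4π·8.85×10^-12·(0.168)²) = 4.75e6 N/C.

E = 4.75e6 N/C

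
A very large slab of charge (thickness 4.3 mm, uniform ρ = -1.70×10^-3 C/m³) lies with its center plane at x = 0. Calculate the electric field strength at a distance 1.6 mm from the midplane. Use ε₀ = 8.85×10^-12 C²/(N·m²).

By symmetry E is perpendicular to the slab. A Gaussian pillbox from −1.6 mm to +1.6 mm (face area A) lies entirely within the slab.
Q_enc = ρ·(2x)·A and flux = 2EA, so 2EA = 2ρxA/ε₀ ⇒ E = |ρ|x/ε₀.
E = (1.70×10^-3)(0.0016)/(8.85×10^-12) = 3.07×10^5 N/C.

|E| = 3.07×10^5 N/C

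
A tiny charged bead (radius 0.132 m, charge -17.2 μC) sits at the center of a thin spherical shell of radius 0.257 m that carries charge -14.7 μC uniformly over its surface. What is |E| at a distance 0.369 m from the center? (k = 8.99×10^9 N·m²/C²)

Symmetry ⇒ E = E(r) r̂. Gaussian sphere of radius r = 0.369 m (r > 0.257 m, enclosing both).
Q_enc = (-17.2 μC) + (-14.7 μC) = -3.19e-5 C.
Gauss's law: E·4πr² = Q_enc/ε₀.
E = k|Q_enc|/r² = (8.99×10^9)(3.19×10^-5)/(0.369)² = 2.11e6 N/C.

E = 2.11×10^6 N/C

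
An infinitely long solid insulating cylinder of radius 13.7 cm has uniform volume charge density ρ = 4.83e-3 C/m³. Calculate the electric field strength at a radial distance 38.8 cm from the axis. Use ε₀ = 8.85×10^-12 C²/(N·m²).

Take a coaxial cylindrical Gaussian surface of radius r = 38.8 cm and length L (r > 13.7 cm, full cross-section enclosed).
λ_enc = ρ·πR² = (4.83×10^-3)π(0.137)² = 2.848×10^-4 C/m.
Gauss's law: E·2πrL = λ_enc L/ε₀.
E = |λ_enc|/(2πε₀r) = (2.848e-4)/(2π·8.85×10^-12·0.388) = 1.32×10^7 N/C.

|E| = 1.32e7 V/m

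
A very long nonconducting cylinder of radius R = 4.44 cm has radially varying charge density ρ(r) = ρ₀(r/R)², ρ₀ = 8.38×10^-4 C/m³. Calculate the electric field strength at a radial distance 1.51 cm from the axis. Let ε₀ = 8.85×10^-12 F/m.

Choose a coaxial cylinder of radius r = 1.51 cm (arbitrary length L) as the Gaussian surface (r < R).
λ_enc = ∫₀^r ρ(r')·2πr' dr' = (2πρ₀/R²)·r^4/4 = 3.471e-8 C/m.
Since E is radial and uniform over the curved surface, Φ = E·2πrL = Q_enc/ε₀ = λ_enc L/ε₀.
E = |λ_enc|/(2πε₀r) = (3.471e-8)/(2π·8.85×10^-12·0.0151) = 4.13×10^4 N/C.

|E| ≈ 4.13×10^4 N/C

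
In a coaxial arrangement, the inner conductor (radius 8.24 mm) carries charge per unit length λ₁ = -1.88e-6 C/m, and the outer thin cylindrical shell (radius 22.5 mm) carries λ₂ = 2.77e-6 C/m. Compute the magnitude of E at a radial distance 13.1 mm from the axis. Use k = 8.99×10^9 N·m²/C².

By cylindrical symmetry E is radial; use a coaxial Gaussian cylinder of radius 13.1 mm and length L (between the conductors, 8.24 mm < r < 22.5 mm).
Only the inner wire is enclosed; the outer shell contributes nothing inside itself. λ_enc = λ₁ = -1.88e-6 C/m.
Applying ∮E·dA = Q_enc/ε₀ with the end caps contributing no flux:
E = 2k|λ_enc|/r = 2(8.99×10^9)(1.88×10^-6)/(0.0131) = 2.58×10^6 N/C.

|E| ≈ 2.58×10^6 V/m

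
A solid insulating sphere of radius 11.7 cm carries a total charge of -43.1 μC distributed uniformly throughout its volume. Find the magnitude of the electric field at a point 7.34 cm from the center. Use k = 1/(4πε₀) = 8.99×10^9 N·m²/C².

|E| ≈ 1.78×10^7 N/C

Symmetry ⇒ E = E(r) r̂. Gaussian sphere of radius r = 7.34 cm (r < R).
For a uniform sphere the enclosed fraction is (r/R)³, so Q_enc = (-43.1 μC)(0.0734/0.117)³ = -1.064×10^-5 C.
Since E is radial and uniform over the Gaussian sphere, Φ = E·4πr² = Q_enc/ε₀.
E = k|Q_enc|/r² = (8.99×10^9)(1.064×10^-5)/(0.0734)² = 1.78e7 N/C.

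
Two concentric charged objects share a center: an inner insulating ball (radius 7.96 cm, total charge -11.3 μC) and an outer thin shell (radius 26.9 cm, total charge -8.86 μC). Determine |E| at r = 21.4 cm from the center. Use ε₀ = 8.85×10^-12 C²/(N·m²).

By spherical symmetry E is radial; choose a Gaussian sphere of radius r = 21.4 cm (between the bodies, 7.96 cm < r < 26.9 cm).
The shell at 26.9 cm lies outside the Gaussian surface, so Q_enc = -11.3 μC = -1.13e-5 C.
Since E is radial and uniform over the Gaussian sphere, Φ = E·4πr² = Q_enc/ε₀.
E = |Q_enc|/(4πε₀r²) = (1.13×10^-5)/(4π·8.85×10^-12·(0.214)²) = 2.22e6 N/C.

2.22e6 N/C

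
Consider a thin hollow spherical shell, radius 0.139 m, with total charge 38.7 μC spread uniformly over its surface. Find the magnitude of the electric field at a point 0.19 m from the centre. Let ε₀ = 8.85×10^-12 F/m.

9.64e6 N/C

Symmetry ⇒ E = E(r) r̂. Gaussian sphere of radius r = 0.19 m (r > 0.139 m).
The entire shell is enclosed: Q_enc = 3.87×10^-5 C.
Since E is radial and uniform over the Gaussian sphere, Φ = E·4πr² = Q_enc/ε₀.
E = |Q_enc|/(4πε₀r²) = (3.87×10^-5)/(4π·8.85×10^-12·(0.19)²) = 9.64×10^6 N/C.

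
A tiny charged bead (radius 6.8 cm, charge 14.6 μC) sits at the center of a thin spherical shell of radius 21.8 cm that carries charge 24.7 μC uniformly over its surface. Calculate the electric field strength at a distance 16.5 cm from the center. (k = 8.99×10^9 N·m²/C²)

Take a concentric spherical Gaussian surface of radius r = 16.5 cm (between the bodies, 6.8 cm < r < 21.8 cm).
Only the inner charge is enclosed; the outer shell contributes nothing inside itself. Q_enc = 14.6 μC = 1.46×10^-5 C.
By Gauss's law, ∮E·dA = E·4πr² = Q_enc/ε₀.
E = k|Q_enc|/r² = (8.99×10^9)(1.46×10^-5)/(0.165)² = 4.82×10^6 N/C.

E ≈ 4.82e6 N/C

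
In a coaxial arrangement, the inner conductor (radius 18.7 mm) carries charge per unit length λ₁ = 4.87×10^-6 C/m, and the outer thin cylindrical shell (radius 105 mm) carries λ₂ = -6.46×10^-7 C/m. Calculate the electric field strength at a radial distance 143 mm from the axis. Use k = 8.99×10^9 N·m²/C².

E ≈ 5.31×10^5 V/m

By cylindrical symmetry E is radial; use a coaxial Gaussian cylinder of radius 143 mm and length L (r > 105 mm, enclosing both).
λ_enc = λ₁ + λ₂ = (4.87e-6) + (-6.46e-7) = 4.224×10^-6 C/m.
Since E is radial and uniform over the curved surface, Φ = E·2πrL = Q_enc/ε₀ = λ_enc L/ε₀.
E = 2k|λ_enc|/r = 2(8.99×10^9)(4.224×10^-6)/(0.143) = 5.31×10^5 N/C.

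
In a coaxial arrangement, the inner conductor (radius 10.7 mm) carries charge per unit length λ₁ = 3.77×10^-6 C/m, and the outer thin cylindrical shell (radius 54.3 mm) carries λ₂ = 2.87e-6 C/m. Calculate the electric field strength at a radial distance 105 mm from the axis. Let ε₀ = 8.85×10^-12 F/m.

Coaxial Gaussian cylinder, radius r = 105 mm, length L (r > 54.3 mm, enclosing both).
λ_enc = λ₁ + λ₂ = (3.77×10^-6) + (2.87×10^-6) = 6.64×10^-6 C/m.
Since E is radial and uniform over the curved surface, Φ = E·2πrL = Q_enc/ε₀ = λ_enc L/ε₀.
E = |λ_enc|/(2πε₀r) = (6.64×10^-6)/(2π·8.85×10^-12·0.105) = 1.14×10^6 N/C.

1.14e6 N/C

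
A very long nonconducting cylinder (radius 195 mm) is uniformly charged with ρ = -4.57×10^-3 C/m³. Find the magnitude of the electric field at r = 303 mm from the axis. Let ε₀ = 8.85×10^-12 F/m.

Take a coaxial cylindrical Gaussian surface of radius r = 303 mm and length L (r > 195 mm, full cross-section enclosed).
λ_enc = ρ·πR² = (-4.57×10^-3)π(0.195)² = -5.459×10^-4 C/m.
Since E is radial and uniform over the curved surface, Φ = E·2πrL = Q_enc/ε₀ = λ_enc L/ε₀.
E = |λ_enc|/(2πε₀r) = (5.459×10^-4)/(2π·8.85×10^-12·0.303) = 3.24×10^7 N/C.

|E| = 3.24×10^7 V/m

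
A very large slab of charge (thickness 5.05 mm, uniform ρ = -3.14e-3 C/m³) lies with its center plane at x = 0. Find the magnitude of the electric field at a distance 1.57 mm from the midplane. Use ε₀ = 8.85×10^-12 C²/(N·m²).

E ≈ 5.57×10^5 N/C

By symmetry E is perpendicular to the slab. A Gaussian pillbox from −1.57 mm to +1.57 mm (face area A) lies entirely within the slab.
Q_enc = ρ·(2x)·A and flux = 2EA, so 2EA = 2ρxA/ε₀ ⇒ E = |ρ|x/ε₀.
E = (3.14×10^-3)(0.00157)/(8.85×10^-12) = 5.57×10^5 N/C.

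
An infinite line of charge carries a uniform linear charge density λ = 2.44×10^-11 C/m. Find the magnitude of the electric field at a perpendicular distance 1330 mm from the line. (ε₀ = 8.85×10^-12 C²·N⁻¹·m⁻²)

By cylindrical symmetry E is radial; use a coaxial Gaussian cylinder of radius 1330 mm and length L.
Q_enc = λL, so λ_enc = 2.44e-11 C/m.
Since E is radial and uniform over the curved surface, Φ = E·2πrL = Q_enc/ε₀ = λ_enc L/ε₀.
E = |λ_enc|/(2πε₀r) = (2.44e-11)/(2π·8.85×10^-12·1.33) = 0.33 N/C.

|E| ≈ 0.33 N/C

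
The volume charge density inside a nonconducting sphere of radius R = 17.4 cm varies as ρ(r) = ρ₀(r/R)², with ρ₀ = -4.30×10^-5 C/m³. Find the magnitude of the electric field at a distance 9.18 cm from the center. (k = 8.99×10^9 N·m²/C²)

E = 2.48e4 N/C

Take a concentric spherical Gaussian surface of radius r = 9.18 cm (r < R).
Q_enc = ∫₀^r ρ(r')·4πr'² dr' = (4πρ₀/R²) ∫₀^r r'^4 dr' = 4πρ₀ r^5/(5·R²) = -2.327×10^-8 C.
Gauss's law: E·4πr² = Q_enc/ε₀.
E = k|Q_enc|/r² = (8.99×10^9)(2.327e-8)/(0.0918)² = 2.48×10^4 N/C.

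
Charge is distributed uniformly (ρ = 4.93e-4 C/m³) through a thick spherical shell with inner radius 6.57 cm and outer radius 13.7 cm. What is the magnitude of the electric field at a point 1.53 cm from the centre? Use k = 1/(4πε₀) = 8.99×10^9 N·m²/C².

Use a concentric Gaussian sphere at r = 1.53 cm (r < 6.57 cm, inside the empty cavity).
Q_enc = 0 (all charge lies at larger r); Gauss's law gives E = 0.

E = 0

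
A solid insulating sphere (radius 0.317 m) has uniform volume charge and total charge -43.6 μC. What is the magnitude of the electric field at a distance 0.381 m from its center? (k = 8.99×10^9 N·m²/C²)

By spherical symmetry E is radial; choose a Gaussian sphere of radius r = 0.381 m (r > R, so the entire charge is enclosed).
Q_enc = -43.6 μC = -4.36×10^-5 C.
Applying ∮E·dA = Q_enc/ε₀ with Φ = E(4πr²):
E = k|Q_enc|/r² = (8.99×10^9)(4.36×10^-5)/(0.381)² = 2.70e6 N/C.

|E| ≈ 2.70×10^6 V/m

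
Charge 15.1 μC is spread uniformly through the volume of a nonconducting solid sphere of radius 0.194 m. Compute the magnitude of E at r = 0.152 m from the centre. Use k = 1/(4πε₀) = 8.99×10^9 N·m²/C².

2.83×10^6 V/m

By spherical symmetry E is radial; choose a Gaussian sphere of radius r = 0.152 m (r < R).
Only the charge within r is enclosed: Q_enc = Q·(r/R)³ = (15.1 μC)·(0.152 m/0.194 m)³ = 7.263×10^-6 C.
Since E is radial and uniform over the Gaussian sphere, Φ = E·4πr² = Q_enc/ε₀.
E = k|Q_enc|/r² = (8.99×10^9)(7.263×10^-6)/(0.152)² = 2.83e6 N/C.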